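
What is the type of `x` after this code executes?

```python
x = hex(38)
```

hex() returns str representation

str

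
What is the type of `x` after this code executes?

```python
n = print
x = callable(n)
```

callable() returns bool

bool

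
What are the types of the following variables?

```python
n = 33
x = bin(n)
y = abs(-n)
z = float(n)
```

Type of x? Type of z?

bin() returns str; float() returns float

str, float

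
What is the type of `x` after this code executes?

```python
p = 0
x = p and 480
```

'and' returns first falsy value (0 is int)

int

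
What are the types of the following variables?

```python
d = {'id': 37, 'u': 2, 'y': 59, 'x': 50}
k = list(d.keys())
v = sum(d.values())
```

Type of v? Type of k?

sum of ints is int; list() converts to list

int, list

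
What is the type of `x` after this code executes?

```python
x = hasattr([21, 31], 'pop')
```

hasattr() returns bool

bool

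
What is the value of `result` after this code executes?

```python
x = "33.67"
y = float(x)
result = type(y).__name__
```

x is str; y is float; result = 'float'

'float'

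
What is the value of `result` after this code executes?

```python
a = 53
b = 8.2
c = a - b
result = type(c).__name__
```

a is int; b is float; c is float; result = 'float'

'float'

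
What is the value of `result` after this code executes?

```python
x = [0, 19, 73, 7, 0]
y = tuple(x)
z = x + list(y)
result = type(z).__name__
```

x is list; y is tuple; z is list; result = 'list'

'list'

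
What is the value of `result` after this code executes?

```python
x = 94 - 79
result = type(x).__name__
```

x is int; result = 'int'

'int'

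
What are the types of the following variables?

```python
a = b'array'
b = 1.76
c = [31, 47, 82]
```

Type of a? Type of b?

a is assigned a bytes literal (b'...' prefix); b is assigned a number with a decimal point, so it is a float

bytes, float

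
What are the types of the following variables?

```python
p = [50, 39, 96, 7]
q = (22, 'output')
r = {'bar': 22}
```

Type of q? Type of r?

q is assigned a tuple (parenthesized, comma-separated values); r is assigned a dict literal ({key: value})

tuple, dict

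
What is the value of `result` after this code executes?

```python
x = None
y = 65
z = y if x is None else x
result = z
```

x = None; y = 65; z = 65; result = 65

65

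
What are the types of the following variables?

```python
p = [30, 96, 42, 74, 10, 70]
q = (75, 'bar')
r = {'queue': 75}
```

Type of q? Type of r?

q is assigned a tuple (parenthesized, comma-separated values); r is assigned a dict literal ({key: value})

tuple, dict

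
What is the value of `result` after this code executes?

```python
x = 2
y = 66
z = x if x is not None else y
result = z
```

x = 2; y = 66; z = 2; result = 2

2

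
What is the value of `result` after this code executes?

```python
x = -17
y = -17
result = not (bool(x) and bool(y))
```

x = -17; y = -17; result = False

False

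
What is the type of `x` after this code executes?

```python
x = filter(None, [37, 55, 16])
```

filter() returns a filter object

filter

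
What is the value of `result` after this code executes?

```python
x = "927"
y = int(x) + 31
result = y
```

x = '927'; y = 958; result = 958

958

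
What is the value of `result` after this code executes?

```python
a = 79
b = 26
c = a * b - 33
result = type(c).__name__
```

a is int; b is int; c is int; result = 'int'

'int'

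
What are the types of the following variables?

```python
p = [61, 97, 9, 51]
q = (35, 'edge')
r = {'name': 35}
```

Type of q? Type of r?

q is assigned a tuple (parenthesized, comma-separated values); r is assigned a dict literal ({key: value})

tuple, dict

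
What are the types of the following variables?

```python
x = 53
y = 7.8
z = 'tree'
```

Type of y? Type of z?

y is assigned a number with a decimal point, so it is a float; z is assigned a quoted string literal, so it is a str

float, str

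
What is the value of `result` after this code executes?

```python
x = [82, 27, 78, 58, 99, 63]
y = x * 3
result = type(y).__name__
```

x is list; y is list; result = 'list'

'list'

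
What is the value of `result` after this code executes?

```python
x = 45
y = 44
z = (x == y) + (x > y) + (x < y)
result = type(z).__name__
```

x is int; y is int; z is int; result = 'int'

'int'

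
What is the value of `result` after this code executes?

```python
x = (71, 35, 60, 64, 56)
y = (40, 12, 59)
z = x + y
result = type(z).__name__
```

x is tuple; y is tuple; z is tuple; result = 'tuple'

'tuple'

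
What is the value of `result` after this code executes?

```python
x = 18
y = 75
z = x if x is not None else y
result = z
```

x = 18; y = 75; z = 18; result = 18

18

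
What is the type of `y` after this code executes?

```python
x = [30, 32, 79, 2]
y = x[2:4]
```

Slicing a list returns a list

list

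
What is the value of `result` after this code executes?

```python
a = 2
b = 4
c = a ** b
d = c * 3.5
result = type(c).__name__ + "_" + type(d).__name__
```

a is int; b is int; c is int; d is float; result = 'int_float'

'int_float'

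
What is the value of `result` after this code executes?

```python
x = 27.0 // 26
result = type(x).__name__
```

x is float; result = 'float'

'float'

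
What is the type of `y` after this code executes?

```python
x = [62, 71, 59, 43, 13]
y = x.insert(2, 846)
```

list.insert() returns None

NoneType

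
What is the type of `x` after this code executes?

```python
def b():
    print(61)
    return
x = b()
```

Bare return returns None

NoneType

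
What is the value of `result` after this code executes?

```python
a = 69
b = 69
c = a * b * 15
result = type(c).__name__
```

a is int; b is int; c is int; result = 'int'

'int'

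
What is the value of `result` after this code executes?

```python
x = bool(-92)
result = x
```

x = True; result = True

True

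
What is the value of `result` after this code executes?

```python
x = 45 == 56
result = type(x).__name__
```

x is bool; result = 'bool'

'bool'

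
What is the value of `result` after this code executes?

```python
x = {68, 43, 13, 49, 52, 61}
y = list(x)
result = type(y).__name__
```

x is set; y is list; result = 'list'

'list'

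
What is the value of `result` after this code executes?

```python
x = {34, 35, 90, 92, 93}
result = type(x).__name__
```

x is set; result = 'set'

'set'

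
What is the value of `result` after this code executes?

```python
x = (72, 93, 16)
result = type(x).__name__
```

x is tuple; result = 'tuple'

'tuple'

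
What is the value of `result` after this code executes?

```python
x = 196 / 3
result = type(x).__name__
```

x is float; result = 'float'

'float'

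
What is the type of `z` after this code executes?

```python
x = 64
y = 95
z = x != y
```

Comparison returns bool

bool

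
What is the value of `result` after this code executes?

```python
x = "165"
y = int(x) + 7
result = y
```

x = '165'; y = 172; result = 172

172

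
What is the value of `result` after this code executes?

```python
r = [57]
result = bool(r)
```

r = [57]; result = True

True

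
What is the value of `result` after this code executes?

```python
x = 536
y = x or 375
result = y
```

x = 536; y = 536; result = 536

536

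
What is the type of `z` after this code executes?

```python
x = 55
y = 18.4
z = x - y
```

int - float = float

float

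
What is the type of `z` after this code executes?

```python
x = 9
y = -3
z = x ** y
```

int ** negative = float

float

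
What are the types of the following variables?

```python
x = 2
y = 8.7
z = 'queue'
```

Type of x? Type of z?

x is assigned a bare integer (no decimal point), so it is an int; z is assigned a quoted string literal, so it is a str

int, str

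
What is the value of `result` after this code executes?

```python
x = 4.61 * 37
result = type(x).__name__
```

x is float; result = 'float'

'float'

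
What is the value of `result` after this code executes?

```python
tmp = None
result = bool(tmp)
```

tmp = None; result = False

False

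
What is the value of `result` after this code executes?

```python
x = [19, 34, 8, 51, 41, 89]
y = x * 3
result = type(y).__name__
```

x is list; y is list; result = 'list'

'list'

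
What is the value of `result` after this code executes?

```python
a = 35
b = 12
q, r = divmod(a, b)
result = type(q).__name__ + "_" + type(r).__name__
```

a is int; b is int; q is int; r is int; result = 'int_int'

'int_int'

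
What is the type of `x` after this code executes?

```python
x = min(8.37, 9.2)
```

min() of floats returns float

float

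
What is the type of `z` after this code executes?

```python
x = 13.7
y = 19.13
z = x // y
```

float // float = float

float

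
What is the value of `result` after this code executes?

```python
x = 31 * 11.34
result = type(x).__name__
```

x is float; result = 'float'

'float'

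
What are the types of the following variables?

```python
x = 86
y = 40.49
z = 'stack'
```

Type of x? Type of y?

x is assigned a bare integer (no decimal point), so it is an int; y is assigned a number with a decimal point, so it is a float

int, float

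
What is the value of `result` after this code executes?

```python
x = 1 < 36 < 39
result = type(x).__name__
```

x is bool; result = 'bool'

'bool'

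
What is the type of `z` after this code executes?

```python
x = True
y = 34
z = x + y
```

bool + int = int (bool is subclass of int)

int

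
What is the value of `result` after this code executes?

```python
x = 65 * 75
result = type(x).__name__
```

x is int; result = 'int'

'int'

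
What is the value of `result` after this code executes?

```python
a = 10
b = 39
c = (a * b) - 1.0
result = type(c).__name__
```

a is int; b is int; c is float; result = 'float'

'float'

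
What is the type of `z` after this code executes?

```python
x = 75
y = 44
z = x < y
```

Comparison returns bool

bool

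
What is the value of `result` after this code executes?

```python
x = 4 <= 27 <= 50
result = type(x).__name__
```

x is bool; result = 'bool'

'bool'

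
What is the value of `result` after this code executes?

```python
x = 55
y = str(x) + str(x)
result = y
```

x = 55; y = '5555'; result = '5555'

'5555'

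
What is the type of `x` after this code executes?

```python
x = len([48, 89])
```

len() always returns int

int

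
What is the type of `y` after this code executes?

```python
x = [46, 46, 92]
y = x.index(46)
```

list.index() returns int

int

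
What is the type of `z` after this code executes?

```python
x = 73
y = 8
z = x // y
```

int // int = int

int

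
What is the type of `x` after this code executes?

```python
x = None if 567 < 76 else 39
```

567 < 76 is False, so the else branch is taken

int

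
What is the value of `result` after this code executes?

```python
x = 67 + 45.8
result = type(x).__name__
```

x is float; result = 'float'

'float'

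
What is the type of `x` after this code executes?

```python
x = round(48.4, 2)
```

round() with decimal places returns float

float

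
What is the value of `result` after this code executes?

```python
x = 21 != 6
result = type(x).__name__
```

x is bool; result = 'bool'

'bool'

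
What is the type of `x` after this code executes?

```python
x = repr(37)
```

repr() returns str

str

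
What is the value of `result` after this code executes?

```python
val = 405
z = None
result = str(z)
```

val = 405; z = None; result = 'None'

'None'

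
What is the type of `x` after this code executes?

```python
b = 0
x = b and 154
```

'and' returns first falsy value (0 is int)

int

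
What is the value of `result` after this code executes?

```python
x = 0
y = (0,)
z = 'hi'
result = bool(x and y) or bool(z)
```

x = 0; y = (0,); z = 'hi'; result = True

True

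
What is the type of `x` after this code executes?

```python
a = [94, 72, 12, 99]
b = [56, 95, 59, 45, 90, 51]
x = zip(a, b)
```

zip() returns a zip object

zip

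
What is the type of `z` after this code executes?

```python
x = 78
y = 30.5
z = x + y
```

int + float = float

float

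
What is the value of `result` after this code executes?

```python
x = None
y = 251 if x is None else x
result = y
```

x = None; y = 251; result = 251

251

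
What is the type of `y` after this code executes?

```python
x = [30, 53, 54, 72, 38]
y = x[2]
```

Indexing list[int] returns int

int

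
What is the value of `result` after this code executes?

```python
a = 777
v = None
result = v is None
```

a = 777; v = None; result = True

True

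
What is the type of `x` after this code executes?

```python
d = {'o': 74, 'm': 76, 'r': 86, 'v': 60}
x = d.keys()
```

.keys() returns dict_keys view

dict_keys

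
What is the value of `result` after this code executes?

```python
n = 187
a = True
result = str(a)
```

n = 187; a = True; result = 'True'

'True'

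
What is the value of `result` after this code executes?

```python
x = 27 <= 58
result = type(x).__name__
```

x is bool; result = 'bool'

'bool'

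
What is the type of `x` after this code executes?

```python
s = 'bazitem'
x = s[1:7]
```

Slicing a str returns str

str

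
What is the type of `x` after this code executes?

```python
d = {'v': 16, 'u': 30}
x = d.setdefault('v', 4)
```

dict.setdefault() returns the (existing or default) value

int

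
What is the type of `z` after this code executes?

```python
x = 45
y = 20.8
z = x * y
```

int * float = float

float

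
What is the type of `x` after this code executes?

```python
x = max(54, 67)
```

max() of ints returns int

int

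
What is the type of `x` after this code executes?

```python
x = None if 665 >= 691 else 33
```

665 >= 691 is False, so the else branch is taken

int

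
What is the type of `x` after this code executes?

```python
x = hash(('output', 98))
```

hash() returns int

int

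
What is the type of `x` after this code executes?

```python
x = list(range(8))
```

list(range()) returns list

list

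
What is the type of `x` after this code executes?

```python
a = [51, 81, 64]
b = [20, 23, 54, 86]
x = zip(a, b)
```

zip() returns a zip object

zip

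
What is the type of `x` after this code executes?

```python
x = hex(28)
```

hex() returns str representation

str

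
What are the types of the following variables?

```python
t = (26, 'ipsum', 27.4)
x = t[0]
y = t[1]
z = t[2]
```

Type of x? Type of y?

tuple[0] is int; tuple[1] is str

int, str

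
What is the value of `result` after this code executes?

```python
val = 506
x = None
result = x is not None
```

val = 506; x = None; result = False

False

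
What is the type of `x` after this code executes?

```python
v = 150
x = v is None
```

'is' comparison returns bool

bool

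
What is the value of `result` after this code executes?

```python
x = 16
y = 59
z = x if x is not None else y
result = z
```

x = 16; y = 59; z = 16; result = 16

16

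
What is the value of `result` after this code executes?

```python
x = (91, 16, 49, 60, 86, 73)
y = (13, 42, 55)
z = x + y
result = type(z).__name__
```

x is tuple; y is tuple; z is tuple; result = 'tuple'

'tuple'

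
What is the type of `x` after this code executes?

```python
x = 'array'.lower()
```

str.lower() returns str

str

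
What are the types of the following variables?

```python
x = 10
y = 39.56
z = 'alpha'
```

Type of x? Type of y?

x is assigned a bare integer (no decimal point), so it is an int; y is assigned a number with a decimal point, so it is a float

int, float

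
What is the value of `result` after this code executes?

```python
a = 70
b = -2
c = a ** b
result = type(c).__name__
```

a is int; b is int; c is float; result = 'float'

'float'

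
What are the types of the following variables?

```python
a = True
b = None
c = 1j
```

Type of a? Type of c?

a is assigned the constant True, which has type bool; c is assigned 1j, an imaginary literal (j suffix), which has type complex

bool, complex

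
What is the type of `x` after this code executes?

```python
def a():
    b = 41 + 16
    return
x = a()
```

Bare return returns None

NoneType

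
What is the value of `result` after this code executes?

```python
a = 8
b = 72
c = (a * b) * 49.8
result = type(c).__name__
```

a is int; b is int; c is float; result = 'float'

'float'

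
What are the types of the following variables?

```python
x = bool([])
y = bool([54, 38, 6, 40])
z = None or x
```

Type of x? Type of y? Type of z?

bool() returns bool; bool() returns bool; None or bool returns the bool

bool, bool, bool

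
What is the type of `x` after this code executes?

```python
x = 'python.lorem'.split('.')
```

str.split() returns list

list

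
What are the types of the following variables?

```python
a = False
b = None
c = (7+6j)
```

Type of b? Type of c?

b is assigned None, whose type is NoneType; c is assigned (7+6j), an int plus an imaginary literal (j suffix), which evaluates to complex

NoneType, complex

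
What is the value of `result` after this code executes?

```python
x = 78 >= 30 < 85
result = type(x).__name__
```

x is bool; result = 'bool'

'bool'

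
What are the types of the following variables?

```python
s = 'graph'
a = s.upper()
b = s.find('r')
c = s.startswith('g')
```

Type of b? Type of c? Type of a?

find() returns int; startswith() returns bool; upper() returns str

int, bool, str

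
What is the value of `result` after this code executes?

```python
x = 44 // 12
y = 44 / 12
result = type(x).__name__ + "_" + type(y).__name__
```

x is int; y is float; result = 'int_float'

'int_float'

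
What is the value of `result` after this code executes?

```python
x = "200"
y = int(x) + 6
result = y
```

x = '200'; y = 206; result = 206

206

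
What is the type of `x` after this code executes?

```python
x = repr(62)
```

repr() returns str

str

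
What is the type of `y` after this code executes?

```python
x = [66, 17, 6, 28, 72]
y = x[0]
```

Indexing list[int] returns int

int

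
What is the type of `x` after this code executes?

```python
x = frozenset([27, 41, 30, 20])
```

frozenset() returns frozenset

frozenset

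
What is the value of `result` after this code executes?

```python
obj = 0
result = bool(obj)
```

obj = 0; result = False

False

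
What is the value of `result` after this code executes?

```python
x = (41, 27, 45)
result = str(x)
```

x = (41, 27, 45); result = '(41, 27, 45)'

'(41, 27, 45)'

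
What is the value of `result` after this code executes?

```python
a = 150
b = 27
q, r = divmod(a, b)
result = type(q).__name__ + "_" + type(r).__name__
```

a is int; b is int; q is int; r is int; result = 'int_int'

'int_int'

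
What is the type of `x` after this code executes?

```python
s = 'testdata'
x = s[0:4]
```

Slicing a str returns str

str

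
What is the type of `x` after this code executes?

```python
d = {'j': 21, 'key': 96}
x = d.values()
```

.values() returns dict_values view

dict_values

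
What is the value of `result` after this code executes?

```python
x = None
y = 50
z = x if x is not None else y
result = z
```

x = None; y = 50; z = 50; result = 50

50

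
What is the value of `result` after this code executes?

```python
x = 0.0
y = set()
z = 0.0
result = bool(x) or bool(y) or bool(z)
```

x = 0.0; y = set(); z = 0.0; result = False

False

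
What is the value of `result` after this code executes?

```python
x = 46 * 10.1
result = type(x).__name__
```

x is float; result = 'float'

'float'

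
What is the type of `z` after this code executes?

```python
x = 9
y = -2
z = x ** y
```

int ** negative = float

float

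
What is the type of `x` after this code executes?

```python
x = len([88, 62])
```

len() always returns int

int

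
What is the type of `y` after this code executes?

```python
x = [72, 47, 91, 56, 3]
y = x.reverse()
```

list.reverse() returns None

NoneType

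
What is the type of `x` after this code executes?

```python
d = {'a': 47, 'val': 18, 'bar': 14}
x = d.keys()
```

.keys() returns dict_keys view

dict_keys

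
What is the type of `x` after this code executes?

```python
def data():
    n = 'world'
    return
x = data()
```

Bare return returns None

NoneType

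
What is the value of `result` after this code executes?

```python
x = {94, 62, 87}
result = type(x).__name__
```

x is set; result = 'set'

'set'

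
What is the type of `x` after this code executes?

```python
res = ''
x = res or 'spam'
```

'or' returns first truthy value (str)

str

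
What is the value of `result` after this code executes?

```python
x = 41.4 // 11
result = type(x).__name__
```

x is float; result = 'float'

'float'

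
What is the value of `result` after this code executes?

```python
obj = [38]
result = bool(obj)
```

obj = [38]; result = True

True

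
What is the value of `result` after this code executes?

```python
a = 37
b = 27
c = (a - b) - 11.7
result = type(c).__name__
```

a is int; b is int; c is float; result = 'float'

'float'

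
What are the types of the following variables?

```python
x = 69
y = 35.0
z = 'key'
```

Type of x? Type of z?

x is assigned a bare integer (no decimal point), so it is an int; z is assigned a quoted string literal, so it is a str

int, str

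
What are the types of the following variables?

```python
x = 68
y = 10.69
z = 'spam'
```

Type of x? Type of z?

x is assigned a bare integer (no decimal point), so it is an int; z is assigned a quoted string literal, so it is a str

int, str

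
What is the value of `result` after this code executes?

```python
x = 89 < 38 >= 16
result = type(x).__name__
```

x is bool; result = 'bool'

'bool'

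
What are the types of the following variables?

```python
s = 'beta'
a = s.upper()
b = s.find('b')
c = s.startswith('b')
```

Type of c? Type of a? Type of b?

startswith() returns bool; upper() returns str; find() returns int

bool, str, int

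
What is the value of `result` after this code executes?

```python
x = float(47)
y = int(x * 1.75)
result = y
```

x = 47.0; y = 82; result = 82

82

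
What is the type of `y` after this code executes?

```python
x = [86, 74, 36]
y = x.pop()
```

list.pop() returns the popped element

int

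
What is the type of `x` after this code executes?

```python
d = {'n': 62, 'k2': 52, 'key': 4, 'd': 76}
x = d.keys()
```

.keys() returns dict_keys view

dict_keys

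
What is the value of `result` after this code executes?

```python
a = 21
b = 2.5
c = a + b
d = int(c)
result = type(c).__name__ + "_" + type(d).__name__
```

a is int; b is float; c is float; d is int; result = 'float_int'

'float_int'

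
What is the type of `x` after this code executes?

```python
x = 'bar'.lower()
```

str.lower() returns str

str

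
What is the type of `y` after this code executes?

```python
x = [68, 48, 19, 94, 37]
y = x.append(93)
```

list.append() returns None (mutates in place)

NoneType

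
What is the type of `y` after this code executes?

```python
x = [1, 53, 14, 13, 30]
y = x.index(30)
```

list.index() returns int

int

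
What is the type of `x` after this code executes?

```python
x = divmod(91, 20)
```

divmod() returns tuple of (quotient, remainder)

tuple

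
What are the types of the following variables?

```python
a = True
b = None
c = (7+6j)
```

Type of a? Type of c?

a is assigned the constant True, which has type bool; c is assigned (7+6j), an int plus an imaginary literal (j suffix), which evaluates to complex

bool, complex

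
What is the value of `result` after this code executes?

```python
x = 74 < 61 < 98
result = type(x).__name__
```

x is bool; result = 'bool'

'bool'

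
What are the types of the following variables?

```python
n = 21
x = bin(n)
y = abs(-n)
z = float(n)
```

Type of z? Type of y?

float() returns float; abs() of int returns int

float, int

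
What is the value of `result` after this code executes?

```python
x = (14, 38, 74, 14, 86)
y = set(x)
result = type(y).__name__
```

x is tuple; y is set; result = 'set'

'set'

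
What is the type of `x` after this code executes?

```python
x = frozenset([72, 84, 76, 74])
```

frozenset() returns frozenset

frozenset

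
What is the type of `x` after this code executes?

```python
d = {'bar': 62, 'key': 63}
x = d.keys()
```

.keys() returns dict_keys view

dict_keys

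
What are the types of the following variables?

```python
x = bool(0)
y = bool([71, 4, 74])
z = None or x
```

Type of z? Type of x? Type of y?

None or bool returns the bool; bool() returns bool; bool() returns bool

bool, bool, bool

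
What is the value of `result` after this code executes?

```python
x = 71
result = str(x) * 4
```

x = 71; result = '71717171'

'71717171'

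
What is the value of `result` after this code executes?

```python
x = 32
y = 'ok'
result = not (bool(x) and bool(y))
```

x = 32; y = 'ok'; result = False

False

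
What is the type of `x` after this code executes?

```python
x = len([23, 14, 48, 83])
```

len() always returns int

int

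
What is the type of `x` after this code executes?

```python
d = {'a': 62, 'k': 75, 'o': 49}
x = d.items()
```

dict.items() returns dict_items view

dict_items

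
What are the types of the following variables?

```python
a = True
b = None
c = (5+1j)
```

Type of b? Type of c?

b is assigned None, whose type is NoneType; c is assigned (5+1j), an int plus an imaginary literal (j suffix), which evaluates to complex

NoneType, complex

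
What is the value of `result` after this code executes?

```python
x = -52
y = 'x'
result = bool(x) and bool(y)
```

x = -52; y = 'x'; result = True

True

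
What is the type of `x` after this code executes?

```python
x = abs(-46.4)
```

abs() of float returns float

float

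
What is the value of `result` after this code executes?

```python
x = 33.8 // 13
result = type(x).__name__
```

x is float; result = 'float'

'float'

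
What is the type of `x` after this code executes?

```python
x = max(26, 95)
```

max() of ints returns int

int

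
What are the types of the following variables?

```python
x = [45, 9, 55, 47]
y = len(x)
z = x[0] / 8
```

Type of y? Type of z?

len() returns int; int / int = float

int, float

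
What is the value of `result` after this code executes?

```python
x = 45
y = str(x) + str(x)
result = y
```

x = 45; y = '4545'; result = '4545'

'4545'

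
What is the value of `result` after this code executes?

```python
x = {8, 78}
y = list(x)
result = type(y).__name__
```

x is set; y is list; result = 'list'

'list'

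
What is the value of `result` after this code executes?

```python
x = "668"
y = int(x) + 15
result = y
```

x = '668'; y = 683; result = 683

683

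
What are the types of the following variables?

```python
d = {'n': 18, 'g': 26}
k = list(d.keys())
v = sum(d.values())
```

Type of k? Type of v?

list() converts to list; sum of ints is int

list, int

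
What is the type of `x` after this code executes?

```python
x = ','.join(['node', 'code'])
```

str.join() returns str

str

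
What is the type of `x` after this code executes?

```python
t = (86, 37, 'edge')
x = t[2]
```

Index 2 of tuple is a str literal

str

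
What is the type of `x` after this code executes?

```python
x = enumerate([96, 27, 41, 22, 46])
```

enumerate() returns an enumerate object

enumerate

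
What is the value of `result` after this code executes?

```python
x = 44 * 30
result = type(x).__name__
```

x is int; result = 'int'

'int'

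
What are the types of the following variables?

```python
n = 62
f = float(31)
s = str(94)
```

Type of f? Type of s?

f is assigned the result of calling float(), which returns a float; s is assigned the result of calling str(), which returns a str

float, str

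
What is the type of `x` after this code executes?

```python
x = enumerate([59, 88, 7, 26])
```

enumerate() returns an enumerate object

enumerate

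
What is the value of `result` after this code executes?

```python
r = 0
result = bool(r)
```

r = 0; result = False

False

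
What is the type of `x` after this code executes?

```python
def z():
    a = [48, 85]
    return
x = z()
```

Bare return returns None

NoneType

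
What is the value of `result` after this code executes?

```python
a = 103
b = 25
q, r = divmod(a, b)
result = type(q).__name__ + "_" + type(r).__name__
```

a is int; b is int; q is int; r is int; result = 'int_int'

'int_int'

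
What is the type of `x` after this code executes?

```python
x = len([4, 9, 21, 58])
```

len() always returns int

int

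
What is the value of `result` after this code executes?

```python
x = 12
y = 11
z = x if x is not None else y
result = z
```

x = 12; y = 11; z = 12; result = 12

12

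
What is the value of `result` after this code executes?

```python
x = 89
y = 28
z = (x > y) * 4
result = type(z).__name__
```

x is int; y is int; z is int; result = 'int'

'int'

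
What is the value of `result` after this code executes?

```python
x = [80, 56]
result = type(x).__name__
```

x is list; result = 'list'

'list'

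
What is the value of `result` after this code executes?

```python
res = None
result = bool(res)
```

res = None; result = False

False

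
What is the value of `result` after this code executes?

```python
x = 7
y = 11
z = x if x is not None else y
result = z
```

x = 7; y = 11; z = 7; result = 7

7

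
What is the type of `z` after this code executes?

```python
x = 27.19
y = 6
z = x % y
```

float % int = float

float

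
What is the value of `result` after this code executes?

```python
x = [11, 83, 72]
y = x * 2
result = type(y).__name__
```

x is list; y is list; result = 'list'

'list'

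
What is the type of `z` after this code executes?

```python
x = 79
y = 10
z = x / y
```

int / int = float

float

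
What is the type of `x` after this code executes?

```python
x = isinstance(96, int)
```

isinstance() returns bool

bool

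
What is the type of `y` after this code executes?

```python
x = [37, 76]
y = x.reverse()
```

list.reverse() returns None

NoneType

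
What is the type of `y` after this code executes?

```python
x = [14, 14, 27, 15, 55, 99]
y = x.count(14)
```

list.count() returns int

int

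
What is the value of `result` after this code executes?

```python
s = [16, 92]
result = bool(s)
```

s = [16, 92]; result = True

True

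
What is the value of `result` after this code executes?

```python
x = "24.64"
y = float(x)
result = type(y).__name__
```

x is str; y is float; result = 'float'

'float'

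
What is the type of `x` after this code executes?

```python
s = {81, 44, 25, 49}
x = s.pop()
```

Popping from set[int] returns int

int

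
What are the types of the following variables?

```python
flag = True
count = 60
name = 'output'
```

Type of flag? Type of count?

flag is assigned the constant True, which has type bool; count is assigned a bare integer (no decimal point), so it is an int

bool, int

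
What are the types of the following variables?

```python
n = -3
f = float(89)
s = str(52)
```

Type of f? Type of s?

f is assigned the result of calling float(), which returns a float; s is assigned the result of calling str(), which returns a str

float, str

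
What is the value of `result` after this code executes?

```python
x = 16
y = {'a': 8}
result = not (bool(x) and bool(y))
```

x = 16; y = {'a': 8}; result = False

False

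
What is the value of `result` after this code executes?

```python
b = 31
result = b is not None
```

b = 31; result = True

True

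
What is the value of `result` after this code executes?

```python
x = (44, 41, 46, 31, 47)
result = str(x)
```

x = (44, 41, 46, 31, 47); result = '(44, 41, 46, 31, 47)'

'(44, 41, 46, 31, 47)'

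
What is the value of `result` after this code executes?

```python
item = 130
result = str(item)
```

item = 130; result = '130'

'130'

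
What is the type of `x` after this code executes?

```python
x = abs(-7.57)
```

abs() of float returns float

float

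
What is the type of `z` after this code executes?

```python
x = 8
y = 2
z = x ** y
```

positive int ** positive int = int

int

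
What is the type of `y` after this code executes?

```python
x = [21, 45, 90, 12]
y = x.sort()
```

list.sort() returns None (mutates in place)

NoneType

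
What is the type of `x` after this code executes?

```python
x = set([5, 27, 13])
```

set() constructor returns set

set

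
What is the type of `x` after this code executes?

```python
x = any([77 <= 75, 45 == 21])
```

any() returns bool

bool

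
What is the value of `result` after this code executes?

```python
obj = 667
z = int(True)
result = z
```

obj = 667; z = 1; result = 1

1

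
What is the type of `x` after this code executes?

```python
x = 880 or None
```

'or' returns first truthy value

int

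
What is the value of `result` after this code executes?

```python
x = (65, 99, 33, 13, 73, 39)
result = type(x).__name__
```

x is tuple; result = 'tuple'

'tuple'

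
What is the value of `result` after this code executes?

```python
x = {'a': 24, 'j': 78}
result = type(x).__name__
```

x is dict; result = 'dict'

'dict'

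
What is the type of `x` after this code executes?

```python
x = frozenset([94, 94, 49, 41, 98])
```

frozenset() returns frozenset

frozenset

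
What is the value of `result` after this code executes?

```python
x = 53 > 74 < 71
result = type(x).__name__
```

x is bool; result = 'bool'

'bool'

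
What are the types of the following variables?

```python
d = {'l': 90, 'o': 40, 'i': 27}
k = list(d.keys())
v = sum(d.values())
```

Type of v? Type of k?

sum of ints is int; list() converts to list

int, list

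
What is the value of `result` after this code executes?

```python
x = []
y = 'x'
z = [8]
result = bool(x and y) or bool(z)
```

x = []; y = 'x'; z = [8]; result = True

True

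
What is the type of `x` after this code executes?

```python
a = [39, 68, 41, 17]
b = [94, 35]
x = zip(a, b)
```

zip() returns a zip object

zip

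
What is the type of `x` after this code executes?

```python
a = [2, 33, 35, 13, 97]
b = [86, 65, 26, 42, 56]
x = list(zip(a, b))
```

list(zip()) returns a list of tuples

list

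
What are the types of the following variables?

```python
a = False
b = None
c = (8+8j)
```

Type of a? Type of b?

a is assigned the constant False, which has type bool; b is assigned None, whose type is NoneType

bool, NoneType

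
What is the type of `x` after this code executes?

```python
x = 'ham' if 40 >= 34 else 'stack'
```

Both branches of conditional are str

str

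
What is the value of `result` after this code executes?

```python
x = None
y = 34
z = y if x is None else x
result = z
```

x = None; y = 34; z = 34; result = 34

34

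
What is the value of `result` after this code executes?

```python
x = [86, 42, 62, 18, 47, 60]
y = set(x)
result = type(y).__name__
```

x is list; y is set; result = 'set'

'set'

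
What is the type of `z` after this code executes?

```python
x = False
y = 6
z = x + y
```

bool + int = int (bool is subclass of int)

int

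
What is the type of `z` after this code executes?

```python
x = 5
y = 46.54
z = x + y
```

int + float = float

float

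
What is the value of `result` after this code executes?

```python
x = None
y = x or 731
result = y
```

x = None; y = 731; result = 731

731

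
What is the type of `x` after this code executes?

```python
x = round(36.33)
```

round() with no decimal places returns int

int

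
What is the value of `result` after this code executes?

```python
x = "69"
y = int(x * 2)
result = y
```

x = '69'; y = 6969; result = 6969

6969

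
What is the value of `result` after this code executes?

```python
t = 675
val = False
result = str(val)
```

t = 675; val = False; result = 'False'

'False'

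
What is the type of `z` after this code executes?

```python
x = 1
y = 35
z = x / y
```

int / int = float

float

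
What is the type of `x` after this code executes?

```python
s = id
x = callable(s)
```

callable() returns bool

bool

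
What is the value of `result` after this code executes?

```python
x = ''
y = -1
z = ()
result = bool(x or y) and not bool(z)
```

x = ''; y = -1; z = (); result = True

True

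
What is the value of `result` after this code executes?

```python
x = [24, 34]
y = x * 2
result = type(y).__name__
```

x is list; y is list; result = 'list'

'list'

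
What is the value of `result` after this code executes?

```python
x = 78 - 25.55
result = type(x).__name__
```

x is float; result = 'float'

'float'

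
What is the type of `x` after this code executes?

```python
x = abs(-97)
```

abs() of int returns int

int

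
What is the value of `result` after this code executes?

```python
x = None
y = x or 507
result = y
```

x = None; y = 507; result = 507

507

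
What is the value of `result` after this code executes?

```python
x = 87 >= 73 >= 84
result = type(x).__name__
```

x is bool; result = 'bool'

'bool'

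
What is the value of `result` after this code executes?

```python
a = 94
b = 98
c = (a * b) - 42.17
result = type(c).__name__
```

a is int; b is int; c is float; result = 'float'

'float'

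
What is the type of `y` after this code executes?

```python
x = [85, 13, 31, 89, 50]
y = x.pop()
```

list.pop() returns the popped element

int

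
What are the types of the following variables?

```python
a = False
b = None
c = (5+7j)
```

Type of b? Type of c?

b is assigned None, whose type is NoneType; c is assigned (5+7j), an int plus an imaginary literal (j suffix), which evaluates to complex

NoneType, complex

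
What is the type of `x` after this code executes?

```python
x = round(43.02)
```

round() with no decimal places returns int

int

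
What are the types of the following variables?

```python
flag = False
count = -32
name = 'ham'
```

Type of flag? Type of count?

flag is assigned the constant False, which has type bool; count is assigned a bare integer (no decimal point), so it is an int

bool, int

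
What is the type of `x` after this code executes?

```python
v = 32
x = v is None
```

'is' comparison returns bool

bool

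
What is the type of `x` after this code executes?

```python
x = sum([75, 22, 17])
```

sum() of ints returns int

int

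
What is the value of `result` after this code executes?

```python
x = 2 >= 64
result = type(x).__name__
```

x is bool; result = 'bool'

'bool'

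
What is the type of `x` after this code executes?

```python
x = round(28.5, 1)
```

round() with decimal places returns float

float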